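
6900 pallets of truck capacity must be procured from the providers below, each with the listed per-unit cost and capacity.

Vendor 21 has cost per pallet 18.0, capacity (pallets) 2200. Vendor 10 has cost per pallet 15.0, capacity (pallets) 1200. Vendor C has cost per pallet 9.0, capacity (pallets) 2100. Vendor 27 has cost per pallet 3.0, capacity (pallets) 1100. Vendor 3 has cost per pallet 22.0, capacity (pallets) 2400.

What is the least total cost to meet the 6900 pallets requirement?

86400

Use providers in increasing cost order.
Vendor 27 at 3.0: take all 1100 pallets — 5800 still needed.
Vendor C (9.0): use full 2100 — 3700 pallets to go.
Vendor 10 (15.0): use full 1200 — 2500 pallets to go.
Vendor 21 (18.0): use full 2200 — 300 pallets to go.
Take 300 from Vendor 3 at 22.0 to finish.
Cost = 1100×3.0 + 2100×9.0 + 1200×15.0 + 2200×18.0 + 300×22.0 = 86400.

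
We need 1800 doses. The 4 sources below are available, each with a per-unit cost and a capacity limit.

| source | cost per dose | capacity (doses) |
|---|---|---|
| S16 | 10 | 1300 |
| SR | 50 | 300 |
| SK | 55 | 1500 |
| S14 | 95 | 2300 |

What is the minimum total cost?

Fill from the cheapest source first.
S16 at 10: take all 1300 doses — 500 still needed.
Take 300 from SR at 50 — need 200 more.
SK at 55: take 200 of its 1500 — requirement met.
S14: unused.
Cost = 1300×10 + 300×50 + 200×55 = 39000.

39000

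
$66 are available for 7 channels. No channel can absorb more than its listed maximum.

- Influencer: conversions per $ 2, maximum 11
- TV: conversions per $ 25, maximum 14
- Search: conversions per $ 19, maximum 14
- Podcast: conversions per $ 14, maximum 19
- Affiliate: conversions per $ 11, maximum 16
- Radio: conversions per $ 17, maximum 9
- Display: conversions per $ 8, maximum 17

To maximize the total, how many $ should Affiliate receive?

Highest conversions per $ first: TV 25 > Search 19 > Radio 17 > Podcast 14 > Affiliate 11 > Display 8 > Influencer 2.
TV: +14 to 14 (cap) → 52 left.
Search: +14 to 14 (cap) → 38 left.
Give Radio 9 to hit its cap of 9 → 29 left.
Podcast: +19 to 19 (cap) → 10 left.
Only 10 left; Affiliate takes them to reach 10.

10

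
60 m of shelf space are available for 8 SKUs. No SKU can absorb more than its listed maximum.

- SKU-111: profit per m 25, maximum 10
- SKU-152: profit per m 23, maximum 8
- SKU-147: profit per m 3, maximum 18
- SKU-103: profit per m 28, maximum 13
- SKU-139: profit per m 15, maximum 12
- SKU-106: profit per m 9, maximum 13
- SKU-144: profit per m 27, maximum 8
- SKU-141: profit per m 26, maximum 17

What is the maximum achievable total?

Rank by profit per m: SKU-103 28 > SKU-144 27 > SKU-141 26 > SKU-111 25 > SKU-152 23 > SKU-139 15 > SKU-106 9 > SKU-147 3.
Give SKU-103 13 to hit its cap of 13 ; 47 left.
Give SKU-144 8 to hit its cap of 8 ; 39 left.
SKU-141: +17 to 17 (cap) ; 22 left.
Give SKU-111 10 to hit its cap of 10 ; 12 left.
SKU-152 takes 8 to reach its cap of 8 ; 4 left.
Only 4 left; SKU-139 takes them to reach 4.
Total = 25×10 + 23×8 + 28×13 + 15×4 + 27×8 + 26×17 = 1516.

1516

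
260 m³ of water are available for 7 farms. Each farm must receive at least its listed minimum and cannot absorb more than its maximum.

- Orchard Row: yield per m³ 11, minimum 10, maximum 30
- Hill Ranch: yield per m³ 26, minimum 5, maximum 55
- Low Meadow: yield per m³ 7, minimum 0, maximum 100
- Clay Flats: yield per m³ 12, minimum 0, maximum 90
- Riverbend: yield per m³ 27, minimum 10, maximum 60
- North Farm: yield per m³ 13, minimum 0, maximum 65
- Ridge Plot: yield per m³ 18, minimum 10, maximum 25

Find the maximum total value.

4995

Meeting every minimum uses 10+5+0+0+10+0+10 = 35 m³, leaving 225.
Order the farms by yield per m³: Riverbend 27 > Hill Ranch 26 > Ridge Plot 18 > North Farm 13 > Clay Flats 12 > Orchard Row 11 > Low Meadow 7.
Give Riverbend 50 more to hit its cap of 60 ; 175 left.
Hill Ranch takes 50 more to reach its cap of 55 ; 125 left.
Ridge Plot takes 15 more to reach its cap of 25 ; 110 left.
North Farm takes 65 more to reach its cap of 65 ; 45 left.
Clay Flats: +45 (room for 90) → 45. Pool exhausted.
Total = 11×10 + 26×55 + 12×45 + 27×60 + 13×65 + 18×25 = 4995.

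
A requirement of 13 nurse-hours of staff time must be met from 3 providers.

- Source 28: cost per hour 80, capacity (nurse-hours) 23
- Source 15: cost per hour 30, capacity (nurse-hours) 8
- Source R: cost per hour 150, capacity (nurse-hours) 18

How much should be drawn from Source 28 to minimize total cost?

Fill from the cheapest provider first.
Take 8 from Source 15 at 30 ; need 5 more.
Source 28 (80): take the remaining 5 ; done.
Source R: unused.

5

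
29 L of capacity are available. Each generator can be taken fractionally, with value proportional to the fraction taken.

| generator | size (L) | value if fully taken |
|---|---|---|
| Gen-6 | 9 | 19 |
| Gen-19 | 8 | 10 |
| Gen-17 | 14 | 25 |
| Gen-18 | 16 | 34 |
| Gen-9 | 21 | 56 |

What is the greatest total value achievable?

Sort by value density: Gen-9 56/21≈2.67, Gen-18 34/16≈2.12, Gen-6 19/9≈2.11, Gen-17 25/14≈1.79, Gen-19 10/8≈1.25.
All 21 L of Gen-9 fit (value 56) — 8 remain.
Only 8 L remain; take 8/16 of Gen-18 for value 34×8/16 = 17.
Total value = 73.

73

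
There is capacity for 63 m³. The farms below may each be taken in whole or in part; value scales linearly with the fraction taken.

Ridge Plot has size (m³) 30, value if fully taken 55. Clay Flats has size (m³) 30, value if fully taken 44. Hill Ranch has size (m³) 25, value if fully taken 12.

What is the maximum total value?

100.44

Rank by value-to-size ratio: Ridge Plot 55/30≈1.83, Clay Flats 44/30≈1.47, Hill Ranch 12/25≈0.48.
All 30 m³ of Ridge Plot fit (value 55) — 33 remain.
Clay Flats: take in full, 30 m³ for value 44 — 3 left.
Only 3 m³ remain; take 3/25 of Hill Ranch for value 12×3/25 = 1.44.
Total value = 100.44.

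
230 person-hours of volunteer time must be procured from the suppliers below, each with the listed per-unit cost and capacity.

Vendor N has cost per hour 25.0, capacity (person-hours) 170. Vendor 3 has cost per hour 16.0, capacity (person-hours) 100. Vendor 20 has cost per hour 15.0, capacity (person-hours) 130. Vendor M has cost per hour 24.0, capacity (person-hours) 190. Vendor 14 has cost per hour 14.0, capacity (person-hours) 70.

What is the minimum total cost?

Cheapest first:
Take 70 from Vendor 14 at 14.0 — need 160 more.
Take 130 from Vendor 20 at 15.0 — need 30 more.
Vendor 3 at 16.0: take 30 of its 100 — requirement met.
Vendor M, Vendor N: unused.
Cost = 70×14.0 + 130×15.0 + 30×16.0 = 3410.

3410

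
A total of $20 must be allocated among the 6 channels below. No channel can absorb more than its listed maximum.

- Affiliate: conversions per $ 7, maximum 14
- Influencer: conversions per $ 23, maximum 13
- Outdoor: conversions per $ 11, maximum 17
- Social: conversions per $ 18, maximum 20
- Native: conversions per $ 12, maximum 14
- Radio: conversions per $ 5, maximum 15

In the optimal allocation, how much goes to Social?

Order the channels by conversions per $: Influencer 23 > Social 18 > Native 12 > Outdoor 11 > Affiliate 7 > Radio 5.
Give Influencer 13 to hit its cap of 13 ; 7 left.
Social: +7 (room for 20) → 7. Pool exhausted.

7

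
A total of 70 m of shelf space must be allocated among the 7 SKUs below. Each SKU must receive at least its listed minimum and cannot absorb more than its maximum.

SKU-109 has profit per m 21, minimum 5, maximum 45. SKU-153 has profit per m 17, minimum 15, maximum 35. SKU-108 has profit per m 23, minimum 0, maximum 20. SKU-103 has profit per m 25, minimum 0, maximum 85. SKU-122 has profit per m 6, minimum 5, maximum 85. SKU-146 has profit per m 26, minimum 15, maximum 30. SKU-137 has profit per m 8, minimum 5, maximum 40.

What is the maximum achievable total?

Meeting every minimum uses 5+15+0+0+5+15+5 = 45 m, leaving 25.
Highest profit per m first: SKU-146 26 > SKU-103 25 > SKU-108 23 > SKU-109 21 > SKU-153 17 > SKU-137 8 > SKU-122 6.
SKU-146 takes 15 more to reach its cap of 30 → 10 left.
SKU-103 has room for 85 more but only 10 remain, so it gets 10.
Total = 21×5 + 17×15 + 25×10 + 6×5 + 26×30 + 8×5 = 1460.

1460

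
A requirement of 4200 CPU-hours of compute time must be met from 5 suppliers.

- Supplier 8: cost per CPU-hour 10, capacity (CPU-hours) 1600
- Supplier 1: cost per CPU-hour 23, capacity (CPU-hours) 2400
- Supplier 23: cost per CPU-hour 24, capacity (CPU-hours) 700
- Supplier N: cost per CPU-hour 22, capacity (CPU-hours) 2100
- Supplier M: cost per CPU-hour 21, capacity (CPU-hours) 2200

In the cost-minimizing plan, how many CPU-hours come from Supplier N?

400

Use suppliers in increasing cost order.
Supplier 8 at 10: take all 1600 CPU-hours ; 2600 still needed.
Supplier M (21): use full 2200 ; 400 CPU-hours to go.
Supplier N (22): take the remaining 400 ; done.
Supplier 1, Supplier 23: unused.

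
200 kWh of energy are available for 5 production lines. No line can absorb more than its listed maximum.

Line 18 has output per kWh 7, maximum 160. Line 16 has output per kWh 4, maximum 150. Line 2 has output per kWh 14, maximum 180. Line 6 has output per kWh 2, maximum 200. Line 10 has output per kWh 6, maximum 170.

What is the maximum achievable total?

Highest output per kWh first: Line 2 14 > Line 18 7 > Line 10 6 > Line 16 4 > Line 6 2.
Line 2 takes 180 to reach its cap of 180 — 20 left.
Only 20 left; Line 18 takes them to reach 20.
Total = 7×20 + 14×180 = 2660.

2660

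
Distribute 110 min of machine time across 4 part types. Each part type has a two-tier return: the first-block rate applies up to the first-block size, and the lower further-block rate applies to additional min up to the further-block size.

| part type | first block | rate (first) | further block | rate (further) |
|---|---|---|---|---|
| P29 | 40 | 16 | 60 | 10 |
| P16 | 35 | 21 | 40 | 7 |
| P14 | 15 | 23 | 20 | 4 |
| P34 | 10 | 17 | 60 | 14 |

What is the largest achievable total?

2030

Treat each block as its own option and order by rate: P14/first 23 > P16/first 21 > P34/first 17 > P29/first 16 > P34/second 14 > P29/second 10 > P16/second 7 > P14/second 4.
P14/first (23): +15 → 95 left.
P16/first (21): +35 → 60 left.
P34 first at 17: fill all 10 → 50 left.
P29 first at 16: fill all 40 → 10 left.
10 remain; put them into P34 second at 14.
Total = 23×15 + 21×35 + 17×10 + 16×40 + 14×10 = 2030.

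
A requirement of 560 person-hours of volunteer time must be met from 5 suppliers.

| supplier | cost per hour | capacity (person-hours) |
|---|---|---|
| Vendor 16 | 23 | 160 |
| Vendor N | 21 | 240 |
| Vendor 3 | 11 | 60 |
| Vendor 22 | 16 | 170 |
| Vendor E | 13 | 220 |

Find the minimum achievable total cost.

Cheapest first:
Take 60 from Vendor 3 at 11 → need 500 more.
Vendor E at 13: take all 220 person-hours → 280 still needed.
Vendor 22 (16): use full 170 → 110 person-hours to go.
Vendor N (21): take the remaining 110 → done.
Vendor 16: unused.
Cost = 60×11 + 220×13 + 170×16 + 110×21 = 8550.

8550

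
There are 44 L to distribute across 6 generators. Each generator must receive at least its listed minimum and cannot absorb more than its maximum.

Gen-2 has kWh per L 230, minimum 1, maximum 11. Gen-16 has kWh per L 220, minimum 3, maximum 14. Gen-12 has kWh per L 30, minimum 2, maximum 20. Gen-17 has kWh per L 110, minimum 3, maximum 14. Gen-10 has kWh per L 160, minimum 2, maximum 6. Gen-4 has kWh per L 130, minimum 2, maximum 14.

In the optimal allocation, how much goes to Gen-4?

8

Meeting every minimum uses 1+3+2+3+2+2 = 13 L, leaving 31.
Rank by kWh per L: Gen-2 230 > Gen-16 220 > Gen-10 160 > Gen-4 130 > Gen-17 110 > Gen-12 30.
Gen-2 takes 10 more to reach its cap of 11 — 21 left.
Gen-16: +11 to 14 (cap) — 10 left.
Give Gen-10 4 more to hit its cap of 6 — 6 left.
Gen-4: +6 (room for 12) → 8. Pool exhausted.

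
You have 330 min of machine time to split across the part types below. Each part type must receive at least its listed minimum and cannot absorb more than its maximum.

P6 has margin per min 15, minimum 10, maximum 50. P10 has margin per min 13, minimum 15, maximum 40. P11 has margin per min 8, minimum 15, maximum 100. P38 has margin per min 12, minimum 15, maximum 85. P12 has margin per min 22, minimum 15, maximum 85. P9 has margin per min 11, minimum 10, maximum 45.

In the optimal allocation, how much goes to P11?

25

Meeting every minimum uses 10+15+15+15+15+10 = 80 min, leaving 250.
Highest margin per min first: P12 22 > P6 15 > P10 13 > P38 12 > P9 11 > P11 8.
P12 takes 70 more to reach its cap of 85 — 180 left.
Give P6 40 more to hit its cap of 50 — 140 left.
P10: +25 to 40 (cap) — 115 left.
P38: +70 to 85 (cap) — 45 left.
Give P9 35 more to hit its cap of 45 — 10 left.
P11 has room for 85 more but only 10 remain, so it gets 25.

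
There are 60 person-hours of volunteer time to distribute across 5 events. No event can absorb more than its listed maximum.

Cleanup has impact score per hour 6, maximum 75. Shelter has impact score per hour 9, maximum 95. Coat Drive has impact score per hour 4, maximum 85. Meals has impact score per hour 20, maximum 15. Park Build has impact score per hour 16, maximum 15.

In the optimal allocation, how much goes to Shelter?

Highest impact score per hour first: Meals 20 > Park Build 16 > Shelter 9 > Cleanup 6 > Coat Drive 4.
Meals: +15 to 15 (cap) — 45 left.
Park Build takes 15 to reach its cap of 15 — 30 left.
Only 30 left; Shelter takes them to reach 30.

30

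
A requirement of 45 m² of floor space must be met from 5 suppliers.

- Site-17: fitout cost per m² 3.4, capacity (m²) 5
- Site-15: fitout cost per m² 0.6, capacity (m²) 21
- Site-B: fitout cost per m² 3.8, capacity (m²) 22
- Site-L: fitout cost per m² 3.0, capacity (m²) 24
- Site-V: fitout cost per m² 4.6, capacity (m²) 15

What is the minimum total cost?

Use suppliers in increasing cost order.
Take 21 from Site-15 at 0.6 → need 24 more.
Take 24 from Site-L at 3.0 → need 0 more.
Site-17, Site-B, Site-V: unused.
Cost = 21×0.6 + 24×3.0 = 84.6.

84.6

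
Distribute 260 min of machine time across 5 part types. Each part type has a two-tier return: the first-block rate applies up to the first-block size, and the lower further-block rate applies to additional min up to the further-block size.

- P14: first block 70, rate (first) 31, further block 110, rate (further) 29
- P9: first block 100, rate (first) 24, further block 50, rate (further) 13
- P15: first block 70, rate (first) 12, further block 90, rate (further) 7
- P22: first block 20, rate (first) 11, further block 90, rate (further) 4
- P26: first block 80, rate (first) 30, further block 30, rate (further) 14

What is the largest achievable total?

7760

Rank every tier by rate: P14/tier1 31 > P26/tier1 30 > P14/tier2 29 > P9/tier1 24 > P26/tier2 14 > P9/tier2 13 > P15/tier1 12 > P22/tier1 11 > P15/tier2 7 > P22/tier2 4.
Fill P14 tier1 block (70 at 31) ; 190 left.
P26 tier1 at 30: fill all 80 ; 110 left.
Fill P14 tier2 block (110 at 29) ; 0 left.
Total = 31×70 + 30×80 + 29×110 = 7760.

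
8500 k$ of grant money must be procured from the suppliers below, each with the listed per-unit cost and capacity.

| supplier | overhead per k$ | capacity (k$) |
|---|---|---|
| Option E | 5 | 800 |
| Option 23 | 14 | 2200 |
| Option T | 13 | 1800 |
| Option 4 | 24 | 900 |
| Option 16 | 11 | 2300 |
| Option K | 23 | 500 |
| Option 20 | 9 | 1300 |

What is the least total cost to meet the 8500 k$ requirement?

Cheapest first:
Option E (5): use full 800 → 7700 k$ to go.
Take 1300 from Option 20 at 9 → need 6400 more.
Take 2300 from Option 16 at 11 → need 4100 more.
Option T at 13: take all 1800 k$ → 2300 still needed.
Take 2200 from Option 23 at 14 → need 100 more.
Option K at 23: take 100 of its 500 → requirement met.
Option 4: unused.
Cost = 800×5 + 1300×9 + 2300×11 + 1800×13 + 2200×14 + 100×23 = 97500.

97500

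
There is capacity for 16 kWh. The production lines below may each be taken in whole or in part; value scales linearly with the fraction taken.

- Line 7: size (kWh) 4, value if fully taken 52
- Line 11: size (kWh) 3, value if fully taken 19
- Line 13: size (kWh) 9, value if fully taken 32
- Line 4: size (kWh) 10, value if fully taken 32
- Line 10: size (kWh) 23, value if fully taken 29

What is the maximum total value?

Best value per unit of size first: Line 7 52/4≈13, Line 11 19/3≈6.33, Line 13 32/9≈3.56, Line 4 32/10≈3.2, Line 10 29/23≈1.26.
Line 7: take in full, 4 kWh for value 52 — 12 left.
All 3 kWh of Line 11 fit (value 19) — 9 remain.
Take all of Line 13 (9 kWh, value 32) — 0 kWh left.
Total value = 103.

103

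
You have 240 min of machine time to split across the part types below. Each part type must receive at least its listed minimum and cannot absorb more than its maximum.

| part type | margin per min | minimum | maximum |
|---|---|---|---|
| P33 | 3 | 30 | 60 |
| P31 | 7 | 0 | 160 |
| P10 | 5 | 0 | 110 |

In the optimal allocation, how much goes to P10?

Meeting every minimum uses 30+0+0 = 30 min, leaving 210.
Highest margin per min first: P31 7 > P10 5 > P33 3.
Give P31 160 more to hit its cap of 160 — 50 left.
P10: +50 (room for 110) → 50. Pool exhausted.

50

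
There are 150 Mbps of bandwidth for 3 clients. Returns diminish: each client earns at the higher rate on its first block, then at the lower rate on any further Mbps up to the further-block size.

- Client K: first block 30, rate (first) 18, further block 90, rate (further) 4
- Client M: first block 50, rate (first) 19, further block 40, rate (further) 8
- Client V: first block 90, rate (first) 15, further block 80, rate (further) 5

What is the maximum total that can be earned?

Treat each block as its own option and order by rate: Client M/tier1 19 > Client K/tier1 18 > Client V/tier1 15 > Client M/tier2 8 > Client V/tier2 5 > Client K/tier2 4.
Client M/tier1 (19): +50 → 100 left.
Client K/tier1 (18): +30 → 70 left.
Client V/tier1: +70 of 90 at 15; pool empty.
Total = 19×50 + 18×30 + 15×70 = 2540.

2540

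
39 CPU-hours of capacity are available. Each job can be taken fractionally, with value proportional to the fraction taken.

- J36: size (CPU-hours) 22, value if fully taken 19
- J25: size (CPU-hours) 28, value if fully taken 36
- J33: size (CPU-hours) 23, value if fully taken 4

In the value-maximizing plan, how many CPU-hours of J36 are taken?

Sort by value density: J25 36/28≈1.29, J36 19/22≈0.864, J33 4/23≈0.174.
J25: take in full, 28 CPU-hours for value 36 — 11 left.
Only 11 CPU-hours remain; take 11/22 of J36 for value 19×11/22 = 9.5.

11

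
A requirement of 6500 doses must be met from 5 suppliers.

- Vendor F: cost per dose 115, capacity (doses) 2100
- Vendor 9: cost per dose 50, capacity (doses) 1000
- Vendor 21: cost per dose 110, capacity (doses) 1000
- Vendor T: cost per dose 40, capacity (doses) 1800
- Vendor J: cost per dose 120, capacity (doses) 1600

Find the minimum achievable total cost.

Use suppliers in increasing cost order.
Take 1800 from Vendor T at 40 ; need 4700 more.
Vendor 9 at 50: take all 1000 doses ; 3700 still needed.
Vendor 21 at 110: take all 1000 doses ; 2700 still needed.
Vendor F at 115: take all 2100 doses ; 600 still needed.
Vendor J (120): take the remaining 600 ; done.
Cost = 1800×40 + 1000×50 + 1000×110 + 2100×115 + 600×120 = 545500.

545500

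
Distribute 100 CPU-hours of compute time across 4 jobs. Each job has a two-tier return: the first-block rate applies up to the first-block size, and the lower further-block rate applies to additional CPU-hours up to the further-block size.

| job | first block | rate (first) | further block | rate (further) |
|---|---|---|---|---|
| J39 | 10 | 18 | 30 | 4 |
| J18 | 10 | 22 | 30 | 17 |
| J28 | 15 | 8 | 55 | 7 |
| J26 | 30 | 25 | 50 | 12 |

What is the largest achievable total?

Treat each block as its own option and order by rate: J26/T1 25 > J18/T1 22 > J39/T1 18 > J18/T2 17 > J26/T2 12 > J28/T1 8 > J28/T2 7 > J39/T2 4.
J26/T1 (25): +30 — 70 left.
Fill J18 T1 block (10 at 22) — 60 left.
Fill J39 T1 block (10 at 18) — 50 left.
J18 T2 at 17: fill all 30 — 20 left.
J26 T2 at 12: only 20 left, fill 20.
Total = 25×30 + 22×10 + 18×10 + 17×30 + 12×20 = 1900.

1900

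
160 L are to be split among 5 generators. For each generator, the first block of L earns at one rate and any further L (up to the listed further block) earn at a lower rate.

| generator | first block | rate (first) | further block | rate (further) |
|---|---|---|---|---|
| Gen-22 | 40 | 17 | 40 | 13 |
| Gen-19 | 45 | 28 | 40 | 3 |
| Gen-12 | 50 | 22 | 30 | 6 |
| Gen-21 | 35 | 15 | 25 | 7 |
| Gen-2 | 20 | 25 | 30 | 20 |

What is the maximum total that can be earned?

3715

Order all 10 blocks by rate: Gen-19/tier1 28 > Gen-2/tier1 25 > Gen-12/tier1 22 > Gen-2/tier2 20 > Gen-22/tier1 17 > Gen-21/tier1 15 > Gen-22/tier2 13 > Gen-21/tier2 7 > Gen-12/tier2 6 > Gen-19/tier2 3.
Gen-19/tier1 (28): +45 — 115 left.
Gen-2/tier1 (25): +20 — 95 left.
Gen-12/tier1 (22): +50 — 45 left.
Gen-2/tier2 (20): +30 — 15 left.
Gen-22/tier1: +15 of 40 at 17; pool empty.
Total = 28×45 + 25×20 + 22×50 + 20×30 + 17×15 = 3715.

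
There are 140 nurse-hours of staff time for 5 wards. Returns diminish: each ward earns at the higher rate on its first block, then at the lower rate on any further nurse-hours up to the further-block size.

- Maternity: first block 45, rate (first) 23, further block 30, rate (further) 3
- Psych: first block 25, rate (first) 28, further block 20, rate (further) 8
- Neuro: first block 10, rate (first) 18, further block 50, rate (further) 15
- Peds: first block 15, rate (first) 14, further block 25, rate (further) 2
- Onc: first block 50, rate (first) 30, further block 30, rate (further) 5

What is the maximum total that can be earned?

3565

Order all 10 blocks by rate: Onc/T1 30 > Psych/T1 28 > Maternity/T1 23 > Neuro/T1 18 > Neuro/T2 15 > Peds/T1 14 > Psych/T2 8 > Onc/T2 5 > Maternity/T2 3 > Peds/T2 2.
Onc T1 at 30: fill all 50 — 90 left.
Psych T1 at 28: fill all 25 — 65 left.
Maternity/T1 (23): +45 — 20 left.
Neuro T1 at 18: fill all 10 — 10 left.
Neuro/T2: +10 of 50 at 15; pool empty.
Total = 30×50 + 28×25 + 23×45 + 18×10 + 15×10 = 3565.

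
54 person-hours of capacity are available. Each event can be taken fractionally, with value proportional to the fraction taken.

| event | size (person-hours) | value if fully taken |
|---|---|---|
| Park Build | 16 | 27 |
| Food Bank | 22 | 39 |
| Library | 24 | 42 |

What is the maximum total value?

94.5

Rank by value-to-size ratio: Food Bank 39/22≈1.77, Library 42/24≈1.75, Park Build 27/16≈1.69.
All 22 person-hours of Food Bank fit (value 39) ; 32 remain.
Library: take in full, 24 person-hours for value 42 ; 8 left.
Fill the last 8 person-hours with part of Park Build: 8/16 of it earns 13.5.
Total value = 94.5.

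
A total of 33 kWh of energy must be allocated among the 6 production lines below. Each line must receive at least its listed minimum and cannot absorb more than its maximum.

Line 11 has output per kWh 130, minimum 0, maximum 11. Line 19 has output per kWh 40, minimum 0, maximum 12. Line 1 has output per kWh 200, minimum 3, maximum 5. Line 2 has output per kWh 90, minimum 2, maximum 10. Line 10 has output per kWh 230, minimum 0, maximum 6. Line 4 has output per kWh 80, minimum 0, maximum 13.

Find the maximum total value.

4790

Meeting every minimum uses 0+0+3+2+0+0 = 5 kWh, leaving 28.
Order the production lines by output per kWh: Line 10 230 > Line 1 200 > Line 11 130 > Line 2 90 > Line 4 80 > Line 19 40.
Line 10: +6 to 6 (cap) — 22 left.
Line 1 takes 2 more to reach its cap of 5 — 20 left.
Line 11 takes 11 more to reach its cap of 11 — 9 left.
Line 2: +8 to 10 (cap) — 1 left.
Line 4: +1 (room for 13) → 1. Pool exhausted.
Total = 130×11 + 200×5 + 90×10 + 230×6 + 80×1 = 4790.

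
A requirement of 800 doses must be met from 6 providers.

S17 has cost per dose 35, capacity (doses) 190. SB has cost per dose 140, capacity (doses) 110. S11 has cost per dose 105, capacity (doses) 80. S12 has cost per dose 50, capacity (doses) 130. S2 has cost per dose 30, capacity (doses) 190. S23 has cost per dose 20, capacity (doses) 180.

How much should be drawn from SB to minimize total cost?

Cheapest first:
S23 at 20: take all 180 doses ; 620 still needed.
Take 190 from S2 at 30 ; need 430 more.
S17 (35): use full 190 ; 240 doses to go.
S12 (50): use full 130 ; 110 doses to go.
S11 (105): use full 80 ; 30 doses to go.
SB (140): take the remaining 30 ; done.

30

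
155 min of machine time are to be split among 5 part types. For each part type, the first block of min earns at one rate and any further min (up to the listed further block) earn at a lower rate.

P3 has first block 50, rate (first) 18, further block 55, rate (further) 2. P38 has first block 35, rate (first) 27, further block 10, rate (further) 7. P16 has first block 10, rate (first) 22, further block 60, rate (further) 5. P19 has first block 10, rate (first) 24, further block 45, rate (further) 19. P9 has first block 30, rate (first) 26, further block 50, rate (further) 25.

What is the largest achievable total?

Rank every tier by rate: P38/tier1 27 > P9/tier1 26 > P9/tier2 25 > P19/tier1 24 > P16/tier1 22 > P19/tier2 19 > P3/tier1 18 > P38/tier2 7 > P16/tier2 5 > P3/tier2 2.
P38 tier1 at 27: fill all 35 ; 120 left.
P9/tier1 (26): +30 ; 90 left.
Fill P9 tier2 block (50 at 25) ; 40 left.
Fill P19 tier1 block (10 at 24) ; 30 left.
P16/tier1 (22): +10 ; 20 left.
P19 tier2 at 19: only 20 left, fill 20.
Total = 27×35 + 26×30 + 25×50 + 24×10 + 22×10 + 19×20 = 3815.

3815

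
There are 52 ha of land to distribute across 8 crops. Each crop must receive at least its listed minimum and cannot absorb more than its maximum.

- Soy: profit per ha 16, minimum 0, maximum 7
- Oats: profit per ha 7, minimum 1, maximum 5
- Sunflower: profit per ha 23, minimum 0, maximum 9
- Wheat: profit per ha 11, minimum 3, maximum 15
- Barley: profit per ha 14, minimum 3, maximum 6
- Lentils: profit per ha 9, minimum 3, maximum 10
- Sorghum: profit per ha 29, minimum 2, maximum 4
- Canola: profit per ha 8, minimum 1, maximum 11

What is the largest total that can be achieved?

Meeting every minimum uses 0+1+0+3+3+3+2+1 = 13 ha, leaving 39.
Highest profit per ha first: Sorghum 29 > Sunflower 23 > Soy 16 > Barley 14 > Wheat 11 > Lentils 9 > Canola 8 > Oats 7.
Give Sorghum 2 more to hit its cap of 4 → 37 left.
Sunflower: +9 to 9 (cap) → 28 left.
Soy: +7 to 7 (cap) → 21 left.
Barley: +3 to 6 (cap) → 18 left.
Wheat takes 12 more to reach its cap of 15 → 6 left.
Lentils: +6 (room for 7) → 9. Pool exhausted.
Total = 16×7 + 7×1 + 23×9 + 11×15 + 14×6 + 9×9 + 29×4 + 8×1 = 780.

780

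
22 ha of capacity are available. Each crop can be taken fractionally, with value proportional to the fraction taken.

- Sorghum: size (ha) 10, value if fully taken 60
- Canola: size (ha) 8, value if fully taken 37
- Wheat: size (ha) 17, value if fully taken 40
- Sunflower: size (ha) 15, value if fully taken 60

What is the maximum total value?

113

Sort by value density: Sorghum 60/10≈6, Canola 37/8≈4.62, Sunflower 60/15≈4, Wheat 40/17≈2.35.
All 10 ha of Sorghum fit (value 60) — 12 remain.
Canola: take in full, 8 ha for value 37 — 4 left.
4 ha left: a 4/15 share of Sunflower gives 60×4/15 = 16.
Total value = 113.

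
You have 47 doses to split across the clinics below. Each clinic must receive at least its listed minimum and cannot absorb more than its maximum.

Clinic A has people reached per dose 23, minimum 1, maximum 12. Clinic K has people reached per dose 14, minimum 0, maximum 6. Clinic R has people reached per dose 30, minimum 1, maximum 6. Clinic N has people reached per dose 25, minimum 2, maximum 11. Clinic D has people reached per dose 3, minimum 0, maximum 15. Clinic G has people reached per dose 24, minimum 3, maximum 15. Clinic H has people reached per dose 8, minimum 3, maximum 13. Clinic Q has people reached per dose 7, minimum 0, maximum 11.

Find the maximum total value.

Meeting every minimum uses 1+0+1+2+0+3+3+0 = 10 doses, leaving 37.
Order the clinics by people reached per dose: Clinic R 30 > Clinic N 25 > Clinic G 24 > Clinic A 23 > Clinic K 14 > Clinic H 8 > Clinic Q 7 > Clinic D 3.
Give Clinic R 5 more to hit its cap of 6 → 32 left.
Clinic N takes 9 more to reach its cap of 11 → 23 left.
Clinic G takes 12 more to reach its cap of 15 → 11 left.
Clinic A: +11 to 12 (cap) → 0 left.
Total = 23×12 + 30×6 + 25×11 + 24×15 + 8×3 = 1115.

1115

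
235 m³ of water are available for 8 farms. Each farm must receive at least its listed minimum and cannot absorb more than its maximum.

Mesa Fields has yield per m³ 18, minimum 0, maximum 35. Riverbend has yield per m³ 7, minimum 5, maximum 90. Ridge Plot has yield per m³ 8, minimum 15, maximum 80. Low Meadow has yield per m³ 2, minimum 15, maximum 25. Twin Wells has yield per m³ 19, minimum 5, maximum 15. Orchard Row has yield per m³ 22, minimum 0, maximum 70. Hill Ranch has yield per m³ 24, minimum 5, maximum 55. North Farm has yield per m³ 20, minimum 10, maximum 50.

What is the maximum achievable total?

Meeting every minimum uses 0+5+15+15+5+0+5+10 = 55 m³, leaving 180.
Highest yield per m³ first: Hill Ranch 24 > Orchard Row 22 > North Farm 20 > Twin Wells 19 > Mesa Fields 18 > Ridge Plot 8 > Riverbend 7 > Low Meadow 2.
Give Hill Ranch 50 more to hit its cap of 55 → 130 left.
Give Orchard Row 70 more to hit its cap of 70 → 60 left.
North Farm takes 40 more to reach its cap of 50 → 20 left.
Give Twin Wells 10 more to hit its cap of 15 → 10 left.
Mesa Fields: +10 (room for 35) → 10. Pool exhausted.
Total = 18×10 + 7×5 + 8×15 + 2×15 + 19×15 + 22×70 + 24×55 + 20×50 = 4510.

4510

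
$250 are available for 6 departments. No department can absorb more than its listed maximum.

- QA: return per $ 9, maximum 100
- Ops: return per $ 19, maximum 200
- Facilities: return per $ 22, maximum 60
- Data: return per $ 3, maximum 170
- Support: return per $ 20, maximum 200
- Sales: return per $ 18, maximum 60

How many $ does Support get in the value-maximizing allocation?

Order the departments by return per $: Facilities 22 > Support 20 > Ops 19 > Sales 18 > QA 9 > Data 3.
Give Facilities 60 to hit its cap of 60 → 190 left.
Support: +190 (room for 200) → 190. Pool exhausted.

190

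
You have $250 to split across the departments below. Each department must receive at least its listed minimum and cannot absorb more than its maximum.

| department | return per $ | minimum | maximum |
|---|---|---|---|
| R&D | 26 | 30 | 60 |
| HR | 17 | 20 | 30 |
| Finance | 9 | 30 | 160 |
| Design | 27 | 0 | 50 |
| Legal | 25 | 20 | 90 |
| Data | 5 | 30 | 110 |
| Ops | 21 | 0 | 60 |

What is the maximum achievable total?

5170

Meeting every minimum uses 30+20+30+0+20+30+0 = 130 $, leaving 120.
Highest return per $ first: Design 27 > R&D 26 > Legal 25 > Ops 21 > HR 17 > Finance 9 > Data 5.
Design: +50 to 50 (cap) ; 70 left.
Give R&D 30 more to hit its cap of 60 ; 40 left.
Legal has room for 70 more but only 40 remain, so it gets 60.
Total = 26×60 + 17×20 + 9×30 + 27×50 + 25×60 + 5×30 = 5170.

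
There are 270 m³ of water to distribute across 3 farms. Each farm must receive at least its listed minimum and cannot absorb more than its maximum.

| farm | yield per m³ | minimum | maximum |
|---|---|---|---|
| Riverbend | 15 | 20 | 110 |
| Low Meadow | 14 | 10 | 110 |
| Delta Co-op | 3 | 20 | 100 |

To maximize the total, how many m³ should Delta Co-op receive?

50

Meeting every minimum uses 20+10+20 = 50 m³, leaving 220.
Rank by yield per m³: Riverbend 15 > Low Meadow 14 > Delta Co-op 3.
Riverbend: +90 to 110 (cap) — 130 left.
Low Meadow takes 100 more to reach its cap of 110 — 30 left.
Delta Co-op has room for 80 more but only 30 remain, so it gets 50.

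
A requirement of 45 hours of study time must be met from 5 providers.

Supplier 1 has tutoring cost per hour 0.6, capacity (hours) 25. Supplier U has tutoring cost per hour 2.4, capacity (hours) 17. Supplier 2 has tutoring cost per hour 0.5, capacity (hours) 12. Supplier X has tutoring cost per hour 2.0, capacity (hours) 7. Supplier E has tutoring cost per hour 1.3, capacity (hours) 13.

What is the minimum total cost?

31.4

Cheapest first:
Take 12 from Supplier 2 at 0.5 → need 33 more.
Take 25 from Supplier 1 at 0.6 → need 8 more.
Supplier E (1.3): take the remaining 8 → done.
Supplier X, Supplier U: unused.
Cost = 12×0.5 + 25×0.6 + 8×1.3 = 31.4.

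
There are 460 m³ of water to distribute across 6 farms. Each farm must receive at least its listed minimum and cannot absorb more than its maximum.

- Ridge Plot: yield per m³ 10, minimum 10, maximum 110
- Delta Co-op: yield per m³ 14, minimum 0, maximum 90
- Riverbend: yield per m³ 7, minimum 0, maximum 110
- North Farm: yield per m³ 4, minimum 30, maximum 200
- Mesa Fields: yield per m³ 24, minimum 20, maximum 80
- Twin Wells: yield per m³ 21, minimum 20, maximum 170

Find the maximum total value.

7770

Meeting every minimum uses 10+0+0+30+20+20 = 80 m³, leaving 380.
Highest yield per m³ first: Mesa Fields 24 > Twin Wells 21 > Delta Co-op 14 > Ridge Plot 10 > Riverbend 7 > North Farm 4.
Mesa Fields takes 60 more to reach its cap of 80 ; 320 left.
Twin Wells takes 150 more to reach its cap of 170 ; 170 left.
Delta Co-op takes 90 more to reach its cap of 90 ; 80 left.
Ridge Plot has room for 100 more but only 80 remain, so it gets 90.
Total = 10×90 + 14×90 + 4×30 + 24×80 + 21×170 = 7770.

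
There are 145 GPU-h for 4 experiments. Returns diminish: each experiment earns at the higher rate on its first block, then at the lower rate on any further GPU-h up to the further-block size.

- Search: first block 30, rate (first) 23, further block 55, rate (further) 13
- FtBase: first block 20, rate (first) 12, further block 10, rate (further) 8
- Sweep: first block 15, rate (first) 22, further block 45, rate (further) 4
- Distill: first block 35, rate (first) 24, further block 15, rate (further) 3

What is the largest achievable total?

2695

Treat each block as its own option and order by rate: Distill/T1 24 > Search/T1 23 > Sweep/T1 22 > Search/T2 13 > FtBase/T1 12 > FtBase/T2 8 > Sweep/T2 4 > Distill/T2 3.
Distill/T1 (24): +35 → 110 left.
Search T1 at 23: fill all 30 → 80 left.
Fill Sweep T1 block (15 at 22) → 65 left.
Fill Search T2 block (55 at 13) → 10 left.
10 remain; put them into FtBase T1 at 12.
Total = 24×35 + 23×30 + 22×15 + 13×55 + 12×10 = 2695.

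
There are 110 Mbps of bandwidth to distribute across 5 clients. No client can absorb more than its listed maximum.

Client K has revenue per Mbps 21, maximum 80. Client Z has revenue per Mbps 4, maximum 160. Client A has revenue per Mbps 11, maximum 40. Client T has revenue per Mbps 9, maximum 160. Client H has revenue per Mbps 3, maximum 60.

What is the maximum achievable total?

2010

Highest revenue per Mbps first: Client K 21 > Client A 11 > Client T 9 > Client Z 4 > Client H 3.
Client K takes 80 to reach its cap of 80 ; 30 left.
Only 30 left; Client A takes them to reach 30.
Total = 21×80 + 11×30 = 2010.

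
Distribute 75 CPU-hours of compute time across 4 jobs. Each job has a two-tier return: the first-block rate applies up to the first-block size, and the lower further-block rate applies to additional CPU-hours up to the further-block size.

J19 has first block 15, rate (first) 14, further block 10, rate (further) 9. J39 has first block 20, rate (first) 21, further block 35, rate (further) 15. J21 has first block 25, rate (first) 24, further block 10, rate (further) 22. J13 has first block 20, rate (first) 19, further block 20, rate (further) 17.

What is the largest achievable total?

Treat each block as its own option and order by rate: J21/tier1 24 > J21/tier2 22 > J39/tier1 21 > J13/tier1 19 > J13/tier2 17 > J39/tier2 15 > J19/tier1 14 > J19/tier2 9.
Fill J21 tier1 block (25 at 24) → 50 left.
J21/tier2 (22): +10 → 40 left.
Fill J39 tier1 block (20 at 21) → 20 left.
J13 tier1 at 19: fill all 20 → 0 left.
Total = 24×25 + 22×10 + 21×20 + 19×20 = 1620.

1620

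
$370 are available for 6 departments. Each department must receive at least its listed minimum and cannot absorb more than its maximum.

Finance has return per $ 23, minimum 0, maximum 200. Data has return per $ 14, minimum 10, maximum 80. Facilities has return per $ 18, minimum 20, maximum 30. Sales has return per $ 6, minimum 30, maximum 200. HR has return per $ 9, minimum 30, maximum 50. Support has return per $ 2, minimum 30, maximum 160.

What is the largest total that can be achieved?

Meeting every minimum uses 0+10+20+30+30+30 = 120 $, leaving 250.
Order the departments by return per $: Finance 23 > Facilities 18 > Data 14 > HR 9 > Sales 6 > Support 2.
Finance takes 200 more to reach its cap of 200 → 50 left.
Facilities takes 10 more to reach its cap of 30 → 40 left.
Data has room for 70 more but only 40 remain, so it gets 50.
Total = 23×200 + 14×50 + 18×30 + 6×30 + 9×30 + 2×30 = 6350.

6350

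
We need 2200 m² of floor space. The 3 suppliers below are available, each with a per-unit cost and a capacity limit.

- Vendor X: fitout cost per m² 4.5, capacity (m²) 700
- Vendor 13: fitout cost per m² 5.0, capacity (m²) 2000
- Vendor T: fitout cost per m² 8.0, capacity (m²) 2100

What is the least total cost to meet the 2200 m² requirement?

10650

Use suppliers in increasing cost order.
Vendor X (4.5): use full 700 — 1500 m² to go.
Take 1500 from Vendor 13 at 5.0 to finish.
Vendor T: unused.
Cost = 700×4.5 + 1500×5.0 = 10650.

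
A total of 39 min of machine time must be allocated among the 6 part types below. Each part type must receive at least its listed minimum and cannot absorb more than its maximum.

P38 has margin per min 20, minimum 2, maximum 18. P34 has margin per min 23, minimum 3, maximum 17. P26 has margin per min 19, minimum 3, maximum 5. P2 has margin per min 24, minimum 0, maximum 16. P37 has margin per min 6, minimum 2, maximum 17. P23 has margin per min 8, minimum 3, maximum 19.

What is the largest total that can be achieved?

816

Meeting every minimum uses 2+3+3+0+2+3 = 13 min, leaving 26.
Rank by margin per min: P2 24 > P34 23 > P38 20 > P26 19 > P23 8 > P37 6.
P2: +16 to 16 (cap) ; 10 left.
P34: +10 (room for 14) → 13. Pool exhausted.
Total = 20×2 + 23×13 + 19×3 + 24×16 + 6×2 + 8×3 = 816.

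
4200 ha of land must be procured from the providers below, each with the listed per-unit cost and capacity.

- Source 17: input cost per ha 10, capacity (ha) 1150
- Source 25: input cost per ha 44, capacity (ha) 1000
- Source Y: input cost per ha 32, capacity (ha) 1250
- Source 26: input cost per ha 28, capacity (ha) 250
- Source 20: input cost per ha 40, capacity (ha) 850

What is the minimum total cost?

Fill from the cheapest provider first.
Source 17 (10): use full 1150 ; 3050 ha to go.
Take 250 from Source 26 at 28 ; need 2800 more.
Source Y at 32: take all 1250 ha ; 1550 still needed.
Take 850 from Source 20 at 40 ; need 700 more.
Source 25 (44): take the remaining 700 ; done.
Cost = 1150×10 + 250×28 + 1250×32 + 850×40 + 700×44 = 123300.

123300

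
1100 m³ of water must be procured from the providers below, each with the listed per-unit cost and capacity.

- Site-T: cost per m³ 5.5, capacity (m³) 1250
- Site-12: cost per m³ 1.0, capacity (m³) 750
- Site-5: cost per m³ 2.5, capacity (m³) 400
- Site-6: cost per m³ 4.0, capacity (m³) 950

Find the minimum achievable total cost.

Cheapest first:
Take 750 from Site-12 at 1.0 — need 350 more.
Site-5 (2.5): take the remaining 350 — done.
Site-6, Site-T: unused.
Cost = 750×1.0 + 350×2.5 = 1625.

1625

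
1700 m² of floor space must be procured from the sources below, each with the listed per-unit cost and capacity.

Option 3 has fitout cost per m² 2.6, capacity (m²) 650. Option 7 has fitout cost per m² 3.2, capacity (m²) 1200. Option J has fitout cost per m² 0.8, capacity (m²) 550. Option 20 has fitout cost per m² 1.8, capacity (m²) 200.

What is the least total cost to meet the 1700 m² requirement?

3450

Use sources in increasing cost order.
Take 550 from Option J at 0.8 ; need 1150 more.
Take 200 from Option 20 at 1.8 ; need 950 more.
Option 3 (2.6): use full 650 ; 300 m² to go.
Take 300 from Option 7 at 3.2 to finish.
Cost = 550×0.8 + 200×1.8 + 650×2.6 + 300×3.2 = 3450.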